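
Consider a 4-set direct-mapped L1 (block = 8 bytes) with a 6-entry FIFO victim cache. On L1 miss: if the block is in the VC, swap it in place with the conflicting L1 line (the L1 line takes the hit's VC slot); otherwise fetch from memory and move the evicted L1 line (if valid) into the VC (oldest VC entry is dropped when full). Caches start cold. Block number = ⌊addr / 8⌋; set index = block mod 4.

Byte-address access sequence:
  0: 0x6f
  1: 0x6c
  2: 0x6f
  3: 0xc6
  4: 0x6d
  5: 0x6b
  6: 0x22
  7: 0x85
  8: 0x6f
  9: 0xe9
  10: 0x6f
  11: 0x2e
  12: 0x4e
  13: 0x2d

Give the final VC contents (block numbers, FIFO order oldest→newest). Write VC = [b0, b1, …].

0: 0x6f (blk 13, set 1) → MISS  vc=[]
1: 0x6c (blk 13, set 1) → L1-HIT  vc=[]
2: 0x6f (blk 13, set 1) → L1-HIT  vc=[]
3: 0xc6 (blk 24, set 0) → MISS  vc=[]
4: 0x6d (blk 13, set 1) → L1-HIT  vc=[]
5: 0x6b (blk 13, set 1) → L1-HIT  vc=[]
6: 0x22 (blk 4, set 0) → MISS  vc=[24]
7: 0x85 (blk 16, set 0) → MISS  vc=[24, 4]
8: 0x6f (blk 13, set 1) → L1-HIT  vc=[24, 4]
9: 0xe9 (blk 29, set 1) → MISS  vc=[24, 4, 13]
10: 0x6f (blk 13, set 1) → VC-HIT  vc=[24, 4, 29]
11: 0x2e (blk 5, set 1) → MISS  vc=[24, 4, 29, 13]
12: 0x4e (blk 9, set 1) → MISS  vc=[24, 4, 29, 13, 5]
13: 0x2d (blk 5, set 1) → VC-HIT  vc=[24, 4, 29, 13, 9]

VC = [24, 4, 29, 13, 9]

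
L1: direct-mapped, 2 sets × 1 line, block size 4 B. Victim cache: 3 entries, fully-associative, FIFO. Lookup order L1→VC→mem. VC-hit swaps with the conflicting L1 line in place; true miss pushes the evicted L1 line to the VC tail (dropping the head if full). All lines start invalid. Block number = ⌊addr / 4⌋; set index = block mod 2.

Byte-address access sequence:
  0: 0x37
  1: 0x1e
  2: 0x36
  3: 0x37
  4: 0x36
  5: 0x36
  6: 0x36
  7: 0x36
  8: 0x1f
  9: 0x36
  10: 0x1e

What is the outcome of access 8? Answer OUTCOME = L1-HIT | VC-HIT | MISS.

OUTCOME = VC-HIT

  [0] addr=0x37 blk=13 s=1: MISS | VC []
  [1] addr=0x1e blk=7 s=1: MISS | VC [13]
  [2] addr=0x36 blk=13 s=1: VC-HIT | VC [7]
  [3] addr=0x37 blk=13 s=1: L1-HIT | VC [7]
  [4] addr=0x36 blk=13 s=1: L1-HIT | VC [7]
  [5] addr=0x36 blk=13 s=1: L1-HIT | VC [7]
  [6] addr=0x36 blk=13 s=1: L1-HIT | VC [7]
  [7] addr=0x36 blk=13 s=1: L1-HIT | VC [7]
  [8] addr=0x1f blk=7 s=1: VC-HIT | VC [13]
  [9] addr=0x36 blk=13 s=1: VC-HIT | VC [7]
  [10] addr=0x1e blk=7 s=1: VC-HIT | VC [13]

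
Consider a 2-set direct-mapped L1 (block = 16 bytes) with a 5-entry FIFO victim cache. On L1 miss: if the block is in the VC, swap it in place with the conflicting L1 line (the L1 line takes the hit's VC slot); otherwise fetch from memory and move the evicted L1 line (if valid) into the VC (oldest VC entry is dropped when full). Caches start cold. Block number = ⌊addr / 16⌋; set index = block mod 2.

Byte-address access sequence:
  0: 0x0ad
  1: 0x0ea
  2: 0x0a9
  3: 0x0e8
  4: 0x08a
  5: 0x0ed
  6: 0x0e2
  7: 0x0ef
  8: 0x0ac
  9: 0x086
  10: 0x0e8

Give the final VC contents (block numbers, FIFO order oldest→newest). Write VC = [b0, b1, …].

  [0] addr=0xad blk=10 s=0: MISS | VC []
  [1] addr=0xea blk=14 s=0: MISS | VC [10]
  [2] addr=0xa9 blk=10 s=0: VC-HIT | VC [14]
  [3] addr=0xe8 blk=14 s=0: VC-HIT | VC [10]
  [4] addr=0x8a blk=8 s=0: MISS | VC [10, 14]
  [5] addr=0xed blk=14 s=0: VC-HIT | VC [10, 8]
  [6] addr=0xe2 blk=14 s=0: L1-HIT | VC [10, 8]
  [7] addr=0xef blk=14 s=0: L1-HIT | VC [10, 8]
  [8] addr=0xac blk=10 s=0: VC-HIT | VC [14, 8]
  [9] addr=0x86 blk=8 s=0: VC-HIT | VC [14, 10]
  [10] addr=0xe8 blk=14 s=0: VC-HIT | VC [8, 10]

VC = [8, 10]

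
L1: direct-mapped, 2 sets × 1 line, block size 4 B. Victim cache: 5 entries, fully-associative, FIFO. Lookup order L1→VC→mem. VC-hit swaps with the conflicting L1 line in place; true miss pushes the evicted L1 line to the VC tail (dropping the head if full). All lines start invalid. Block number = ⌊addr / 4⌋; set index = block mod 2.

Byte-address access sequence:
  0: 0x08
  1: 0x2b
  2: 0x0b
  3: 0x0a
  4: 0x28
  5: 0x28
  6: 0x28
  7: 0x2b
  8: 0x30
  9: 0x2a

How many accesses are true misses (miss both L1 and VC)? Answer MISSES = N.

MISSES = 3

  [0] addr=0x8 blk=2 s=0: MISS | VC []
  [1] addr=0x2b blk=10 s=0: MISS | VC [2]
  [2] addr=0xb blk=2 s=0: VC-HIT | VC [10]
  [3] addr=0xa blk=2 s=0: L1-HIT | VC [10]
  [4] addr=0x28 blk=10 s=0: VC-HIT | VC [2]
  [5] addr=0x28 blk=10 s=0: L1-HIT | VC [2]
  [6] addr=0x28 blk=10 s=0: L1-HIT | VC [2]
  [7] addr=0x2b blk=10 s=0: L1-HIT | VC [2]
  [8] addr=0x30 blk=12 s=0: MISS | VC [2, 10]
  [9] addr=0x2a blk=10 s=0: VC-HIT | VC [2, 12]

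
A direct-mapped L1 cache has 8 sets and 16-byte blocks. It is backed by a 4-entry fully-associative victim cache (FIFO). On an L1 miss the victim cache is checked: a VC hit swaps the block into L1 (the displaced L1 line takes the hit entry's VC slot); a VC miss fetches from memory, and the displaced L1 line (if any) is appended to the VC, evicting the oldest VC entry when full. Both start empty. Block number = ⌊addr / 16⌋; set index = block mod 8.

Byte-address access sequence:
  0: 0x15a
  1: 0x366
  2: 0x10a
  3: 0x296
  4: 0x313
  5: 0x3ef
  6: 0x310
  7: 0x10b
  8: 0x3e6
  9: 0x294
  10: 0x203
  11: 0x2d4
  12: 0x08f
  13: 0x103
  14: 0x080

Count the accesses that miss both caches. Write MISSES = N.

MISSES = 9

  [0] addr=0x15a blk=21 s=5: MISS | VC []
  [1] addr=0x366 blk=54 s=6: MISS | VC []
  [2] addr=0x10a blk=16 s=0: MISS | VC []
  [3] addr=0x296 blk=41 s=1: MISS | VC []
  [4] addr=0x313 blk=49 s=1: MISS | VC [41]
  [5] addr=0x3ef blk=62 s=6: MISS | VC [41, 54]
  [6] addr=0x310 blk=49 s=1: L1-HIT | VC [41, 54]
  [7] addr=0x10b blk=16 s=0: L1-HIT | VC [41, 54]
  [8] addr=0x3e6 blk=62 s=6: L1-HIT | VC [41, 54]
  [9] addr=0x294 blk=41 s=1: VC-HIT | VC [49, 54]
  [10] addr=0x203 blk=32 s=0: MISS | VC [49, 54, 16]
  [11] addr=0x2d4 blk=45 s=5: MISS | VC [49, 54, 16, 21]
  [12] addr=0x8f blk=8 s=0: MISS | VC [54, 16, 21, 32]
  [13] addr=0x103 blk=16 s=0: VC-HIT | VC [54, 8, 21, 32]
  [14] addr=0x80 blk=8 s=0: VC-HIT | VC [54, 16, 21, 32]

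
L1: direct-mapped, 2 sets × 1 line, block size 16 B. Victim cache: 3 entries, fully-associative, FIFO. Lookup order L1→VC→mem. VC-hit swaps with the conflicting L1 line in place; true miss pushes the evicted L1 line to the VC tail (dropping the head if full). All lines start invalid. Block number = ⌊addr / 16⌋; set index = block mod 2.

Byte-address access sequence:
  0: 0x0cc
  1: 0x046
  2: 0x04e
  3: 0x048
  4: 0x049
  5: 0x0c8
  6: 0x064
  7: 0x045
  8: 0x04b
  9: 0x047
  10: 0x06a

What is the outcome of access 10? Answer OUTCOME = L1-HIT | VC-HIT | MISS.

#0 0xcc→b12/s0 MISS; vc=[]
#1 0x46→b4/s0 MISS; vc=[12]
#2 0x4e→b4/s0 L1-HIT; vc=[12]
#3 0x48→b4/s0 L1-HIT; vc=[12]
#4 0x49→b4/s0 L1-HIT; vc=[12]
#5 0xc8→b12/s0 VC-HIT; vc=[4]
#6 0x64→b6/s0 MISS; vc=[4,12]
#7 0x45→b4/s0 VC-HIT; vc=[6,12]
#8 0x4b→b4/s0 L1-HIT; vc=[6,12]
#9 0x47→b4/s0 L1-HIT; vc=[6,12]
#10 0x6a→b6/s0 VC-HIT; vc=[4,12]

OUTCOME = VC-HIT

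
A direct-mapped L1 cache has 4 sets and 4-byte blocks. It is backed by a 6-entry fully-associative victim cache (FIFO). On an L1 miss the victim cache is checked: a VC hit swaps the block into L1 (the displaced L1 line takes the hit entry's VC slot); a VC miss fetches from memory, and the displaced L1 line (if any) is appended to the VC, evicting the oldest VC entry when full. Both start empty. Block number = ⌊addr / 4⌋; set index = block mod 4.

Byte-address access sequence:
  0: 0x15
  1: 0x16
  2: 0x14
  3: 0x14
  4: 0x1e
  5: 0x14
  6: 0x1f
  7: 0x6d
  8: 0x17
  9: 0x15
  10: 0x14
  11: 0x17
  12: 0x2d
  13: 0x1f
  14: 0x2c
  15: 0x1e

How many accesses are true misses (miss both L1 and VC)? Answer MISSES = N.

MISSES = 4

#0 0x15→b5/s1 MISS; vc=[]
#1 0x16→b5/s1 L1-HIT; vc=[]
#2 0x14→b5/s1 L1-HIT; vc=[]
#3 0x14→b5/s1 L1-HIT; vc=[]
#4 0x1e→b7/s3 MISS; vc=[]
#5 0x14→b5/s1 L1-HIT; vc=[]
#6 0x1f→b7/s3 L1-HIT; vc=[]
#7 0x6d→b27/s3 MISS; vc=[7]
#8 0x17→b5/s1 L1-HIT; vc=[7]
#9 0x15→b5/s1 L1-HIT; vc=[7]
#10 0x14→b5/s1 L1-HIT; vc=[7]
#11 0x17→b5/s1 L1-HIT; vc=[7]
#12 0x2d→b11/s3 MISS; vc=[7,27]
#13 0x1f→b7/s3 VC-HIT; vc=[11,27]
#14 0x2c→b11/s3 VC-HIT; vc=[7,27]
#15 0x1e→b7/s3 VC-HIT; vc=[11,27]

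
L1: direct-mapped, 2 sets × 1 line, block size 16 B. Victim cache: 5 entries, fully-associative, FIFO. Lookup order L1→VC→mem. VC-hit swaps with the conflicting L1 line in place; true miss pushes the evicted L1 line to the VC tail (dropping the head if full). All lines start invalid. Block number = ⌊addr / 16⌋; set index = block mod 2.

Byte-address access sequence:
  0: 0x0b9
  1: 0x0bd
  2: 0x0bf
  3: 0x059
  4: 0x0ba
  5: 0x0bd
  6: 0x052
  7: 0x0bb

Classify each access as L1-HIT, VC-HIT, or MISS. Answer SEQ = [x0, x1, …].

SEQ = [MISS, L1-HIT, L1-HIT, MISS, VC-HIT, L1-HIT, VC-HIT, VC-HIT]

  [0] addr=0xb9 blk=11 s=1: MISS | VC []
  [1] addr=0xbd blk=11 s=1: L1-HIT | VC []
  [2] addr=0xbf blk=11 s=1: L1-HIT | VC []
  [3] addr=0x59 blk=5 s=1: MISS | VC [11]
  [4] addr=0xba blk=11 s=1: VC-HIT | VC [5]
  [5] addr=0xbd blk=11 s=1: L1-HIT | VC [5]
  [6] addr=0x52 blk=5 s=1: VC-HIT | VC [11]
  [7] addr=0xbb blk=11 s=1: VC-HIT | VC [5]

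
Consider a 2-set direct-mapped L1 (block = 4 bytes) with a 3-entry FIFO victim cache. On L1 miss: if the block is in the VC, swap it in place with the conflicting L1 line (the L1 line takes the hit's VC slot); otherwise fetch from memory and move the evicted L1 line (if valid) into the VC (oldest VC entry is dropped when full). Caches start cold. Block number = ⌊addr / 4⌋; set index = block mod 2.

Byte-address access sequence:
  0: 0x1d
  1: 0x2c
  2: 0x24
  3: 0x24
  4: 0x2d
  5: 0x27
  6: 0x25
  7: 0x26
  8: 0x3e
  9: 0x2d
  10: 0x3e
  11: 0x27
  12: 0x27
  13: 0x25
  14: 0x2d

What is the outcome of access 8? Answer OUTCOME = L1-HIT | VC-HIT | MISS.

OUTCOME = MISS

#0 0x1d→b7/s1 MISS; vc=[]
#1 0x2c→b11/s1 MISS; vc=[7]
#2 0x24→b9/s1 MISS; vc=[7,11]
#3 0x24→b9/s1 L1-HIT; vc=[7,11]
#4 0x2d→b11/s1 VC-HIT; vc=[7,9]
#5 0x27→b9/s1 VC-HIT; vc=[7,11]
#6 0x25→b9/s1 L1-HIT; vc=[7,11]
#7 0x26→b9/s1 L1-HIT; vc=[7,11]
#8 0x3e→b15/s1 MISS; vc=[7,11,9]
#9 0x2d→b11/s1 VC-HIT; vc=[7,15,9]
#10 0x3e→b15/s1 VC-HIT; vc=[7,11,9]
#11 0x27→b9/s1 VC-HIT; vc=[7,11,15]
#12 0x27→b9/s1 L1-HIT; vc=[7,11,15]
#13 0x25→b9/s1 L1-HIT; vc=[7,11,15]
#14 0x2d→b11/s1 VC-HIT; vc=[7,9,15]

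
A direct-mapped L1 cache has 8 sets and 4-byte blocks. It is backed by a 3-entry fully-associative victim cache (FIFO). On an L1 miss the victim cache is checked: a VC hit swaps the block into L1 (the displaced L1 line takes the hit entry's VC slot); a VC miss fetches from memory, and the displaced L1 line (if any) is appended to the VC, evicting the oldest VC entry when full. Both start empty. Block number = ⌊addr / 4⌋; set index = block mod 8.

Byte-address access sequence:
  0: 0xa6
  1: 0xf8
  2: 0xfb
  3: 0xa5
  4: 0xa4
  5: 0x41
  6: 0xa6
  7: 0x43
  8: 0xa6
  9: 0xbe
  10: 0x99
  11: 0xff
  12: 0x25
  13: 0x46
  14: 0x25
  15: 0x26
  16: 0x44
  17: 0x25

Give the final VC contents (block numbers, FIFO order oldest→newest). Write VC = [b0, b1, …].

VC = [47, 41, 17]

#0 0xa6→b41/s1 MISS; vc=[]
#1 0xf8→b62/s6 MISS; vc=[]
#2 0xfb→b62/s6 L1-HIT; vc=[]
#3 0xa5→b41/s1 L1-HIT; vc=[]
#4 0xa4→b41/s1 L1-HIT; vc=[]
#5 0x41→b16/s0 MISS; vc=[]
#6 0xa6→b41/s1 L1-HIT; vc=[]
#7 0x43→b16/s0 L1-HIT; vc=[]
#8 0xa6→b41/s1 L1-HIT; vc=[]
#9 0xbe→b47/s7 MISS; vc=[]
#10 0x99→b38/s6 MISS; vc=[62]
#11 0xff→b63/s7 MISS; vc=[62,47]
#12 0x25→b9/s1 MISS; vc=[62,47,41]
#13 0x46→b17/s1 MISS; vc=[47,41,9]
#14 0x25→b9/s1 VC-HIT; vc=[47,41,17]
#15 0x26→b9/s1 L1-HIT; vc=[47,41,17]
#16 0x44→b17/s1 VC-HIT; vc=[47,41,9]
#17 0x25→b9/s1 VC-HIT; vc=[47,41,17]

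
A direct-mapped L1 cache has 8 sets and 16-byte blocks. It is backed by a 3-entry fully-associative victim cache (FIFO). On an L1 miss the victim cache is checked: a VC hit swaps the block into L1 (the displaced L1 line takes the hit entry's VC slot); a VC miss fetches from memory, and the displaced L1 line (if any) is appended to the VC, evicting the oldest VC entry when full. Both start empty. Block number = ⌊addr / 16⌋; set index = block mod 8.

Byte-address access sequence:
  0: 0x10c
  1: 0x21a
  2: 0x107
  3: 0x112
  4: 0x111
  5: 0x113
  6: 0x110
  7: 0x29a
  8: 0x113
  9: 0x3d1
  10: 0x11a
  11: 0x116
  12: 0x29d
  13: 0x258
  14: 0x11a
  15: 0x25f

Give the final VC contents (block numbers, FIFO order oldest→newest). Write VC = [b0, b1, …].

VC = [33, 41, 61]

  [0] addr=0x10c blk=16 s=0: MISS | VC []
  [1] addr=0x21a blk=33 s=1: MISS | VC []
  [2] addr=0x107 blk=16 s=0: L1-HIT | VC []
  [3] addr=0x112 blk=17 s=1: MISS | VC [33]
  [4] addr=0x111 blk=17 s=1: L1-HIT | VC [33]
  [5] addr=0x113 blk=17 s=1: L1-HIT | VC [33]
  [6] addr=0x110 blk=17 s=1: L1-HIT | VC [33]
  [7] addr=0x29a blk=41 s=1: MISS | VC [33, 17]
  [8] addr=0x113 blk=17 s=1: VC-HIT | VC [33, 41]
  [9] addr=0x3d1 blk=61 s=5: MISS | VC [33, 41]
  [10] addr=0x11a blk=17 s=1: L1-HIT | VC [33, 41]
  [11] addr=0x116 blk=17 s=1: L1-HIT | VC [33, 41]
  [12] addr=0x29d blk=41 s=1: VC-HIT | VC [33, 17]
  [13] addr=0x258 blk=37 s=5: MISS | VC [33, 17, 61]
  [14] addr=0x11a blk=17 s=1: VC-HIT | VC [33, 41, 61]
  [15] addr=0x25f blk=37 s=5: L1-HIT | VC [33, 41, 61]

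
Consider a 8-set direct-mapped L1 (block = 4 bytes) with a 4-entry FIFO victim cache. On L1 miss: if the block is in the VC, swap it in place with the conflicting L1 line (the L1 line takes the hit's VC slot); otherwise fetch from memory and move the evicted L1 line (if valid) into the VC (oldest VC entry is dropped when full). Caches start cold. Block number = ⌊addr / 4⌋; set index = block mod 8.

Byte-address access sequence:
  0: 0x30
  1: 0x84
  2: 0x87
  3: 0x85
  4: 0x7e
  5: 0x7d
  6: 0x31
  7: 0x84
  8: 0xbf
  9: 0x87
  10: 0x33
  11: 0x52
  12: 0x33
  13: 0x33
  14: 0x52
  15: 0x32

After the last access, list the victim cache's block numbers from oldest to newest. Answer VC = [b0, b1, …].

VC = [31, 20]

  [0] addr=0x30 blk=12 s=4: MISS | VC []
  [1] addr=0x84 blk=33 s=1: MISS | VC []
  [2] addr=0x87 blk=33 s=1: L1-HIT | VC []
  [3] addr=0x85 blk=33 s=1: L1-HIT | VC []
  [4] addr=0x7e blk=31 s=7: MISS | VC []
  [5] addr=0x7d blk=31 s=7: L1-HIT | VC []
  [6] addr=0x31 blk=12 s=4: L1-HIT | VC []
  [7] addr=0x84 blk=33 s=1: L1-HIT | VC []
  [8] addr=0xbf blk=47 s=7: MISS | VC [31]
  [9] addr=0x87 blk=33 s=1: L1-HIT | VC [31]
  [10] addr=0x33 blk=12 s=4: L1-HIT | VC [31]
  [11] addr=0x52 blk=20 s=4: MISS | VC [31, 12]
  [12] addr=0x33 blk=12 s=4: VC-HIT | VC [31, 20]
  [13] addr=0x33 blk=12 s=4: L1-HIT | VC [31, 20]
  [14] addr=0x52 blk=20 s=4: VC-HIT | VC [31, 12]
  [15] addr=0x32 blk=12 s=4: VC-HIT | VC [31, 20]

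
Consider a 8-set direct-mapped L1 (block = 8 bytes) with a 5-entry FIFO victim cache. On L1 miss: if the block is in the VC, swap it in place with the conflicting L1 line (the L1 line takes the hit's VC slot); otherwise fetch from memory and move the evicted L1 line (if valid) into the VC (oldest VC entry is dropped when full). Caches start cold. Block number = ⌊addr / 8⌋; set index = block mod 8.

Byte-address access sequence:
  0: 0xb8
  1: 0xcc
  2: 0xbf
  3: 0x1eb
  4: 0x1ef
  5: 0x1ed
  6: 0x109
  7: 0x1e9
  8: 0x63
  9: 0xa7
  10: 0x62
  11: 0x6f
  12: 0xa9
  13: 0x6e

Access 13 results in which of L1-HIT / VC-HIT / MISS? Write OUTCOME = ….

OUTCOME = VC-HIT

#0 0xb8→b23/s7 MISS; vc=[]
#1 0xcc→b25/s1 MISS; vc=[]
#2 0xbf→b23/s7 L1-HIT; vc=[]
#3 0x1eb→b61/s5 MISS; vc=[]
#4 0x1ef→b61/s5 L1-HIT; vc=[]
#5 0x1ed→b61/s5 L1-HIT; vc=[]
#6 0x109→b33/s1 MISS; vc=[25]
#7 0x1e9→b61/s5 L1-HIT; vc=[25]
#8 0x63→b12/s4 MISS; vc=[25]
#9 0xa7→b20/s4 MISS; vc=[25,12]
#10 0x62→b12/s4 VC-HIT; vc=[25,20]
#11 0x6f→b13/s5 MISS; vc=[25,20,61]
#12 0xa9→b21/s5 MISS; vc=[25,20,61,13]
#13 0x6e→b13/s5 VC-HIT; vc=[25,20,61,21]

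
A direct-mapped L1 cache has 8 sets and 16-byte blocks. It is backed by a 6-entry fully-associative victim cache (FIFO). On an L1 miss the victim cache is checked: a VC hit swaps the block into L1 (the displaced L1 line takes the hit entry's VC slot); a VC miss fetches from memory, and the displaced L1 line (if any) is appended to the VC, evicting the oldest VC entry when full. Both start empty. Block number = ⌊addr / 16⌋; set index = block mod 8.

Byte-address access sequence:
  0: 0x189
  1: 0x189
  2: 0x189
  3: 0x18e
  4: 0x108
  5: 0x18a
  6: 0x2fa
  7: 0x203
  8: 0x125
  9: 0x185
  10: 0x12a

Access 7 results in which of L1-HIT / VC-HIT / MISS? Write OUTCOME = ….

0: 0x189 (blk 24, set 0) → MISS  vc=[]
1: 0x189 (blk 24, set 0) → L1-HIT  vc=[]
2: 0x189 (blk 24, set 0) → L1-HIT  vc=[]
3: 0x18e (blk 24, set 0) → L1-HIT  vc=[]
4: 0x108 (blk 16, set 0) → MISS  vc=[24]
5: 0x18a (blk 24, set 0) → VC-HIT  vc=[16]
6: 0x2fa (blk 47, set 7) → MISS  vc=[16]
7: 0x203 (blk 32, set 0) → MISS  vc=[16, 24]
8: 0x125 (blk 18, set 2) → MISS  vc=[16, 24]
9: 0x185 (blk 24, set 0) → VC-HIT  vc=[16, 32]
10: 0x12a (blk 18, set 2) → L1-HIT  vc=[16, 32]

OUTCOME = MISS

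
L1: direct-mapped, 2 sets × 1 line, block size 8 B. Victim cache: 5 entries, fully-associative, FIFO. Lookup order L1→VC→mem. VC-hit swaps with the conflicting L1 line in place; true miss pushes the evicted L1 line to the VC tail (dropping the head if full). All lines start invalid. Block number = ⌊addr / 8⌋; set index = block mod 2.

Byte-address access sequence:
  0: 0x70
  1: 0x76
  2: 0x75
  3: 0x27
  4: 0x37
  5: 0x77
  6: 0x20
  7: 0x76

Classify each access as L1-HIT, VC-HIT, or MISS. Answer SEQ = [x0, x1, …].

  [0] addr=0x70 blk=14 s=0: MISS | VC []
  [1] addr=0x76 blk=14 s=0: L1-HIT | VC []
  [2] addr=0x75 blk=14 s=0: L1-HIT | VC []
  [3] addr=0x27 blk=4 s=0: MISS | VC [14]
  [4] addr=0x37 blk=6 s=0: MISS | VC [14, 4]
  [5] addr=0x77 blk=14 s=0: VC-HIT | VC [6, 4]
  [6] addr=0x20 blk=4 s=0: VC-HIT | VC [6, 14]
  [7] addr=0x76 blk=14 s=0: VC-HIT | VC [6, 4]

SEQ = [MISS, L1-HIT, L1-HIT, MISS, MISS, VC-HIT, VC-HIT, VC-HIT]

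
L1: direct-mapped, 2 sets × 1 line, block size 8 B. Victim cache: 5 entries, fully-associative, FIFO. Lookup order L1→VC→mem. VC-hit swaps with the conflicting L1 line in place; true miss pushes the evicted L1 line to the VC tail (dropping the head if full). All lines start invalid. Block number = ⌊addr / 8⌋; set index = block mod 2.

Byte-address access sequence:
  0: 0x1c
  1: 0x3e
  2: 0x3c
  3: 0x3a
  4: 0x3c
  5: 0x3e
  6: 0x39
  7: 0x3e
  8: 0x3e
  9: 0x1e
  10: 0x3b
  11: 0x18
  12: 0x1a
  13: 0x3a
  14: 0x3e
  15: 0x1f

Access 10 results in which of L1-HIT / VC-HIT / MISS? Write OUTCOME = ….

OUTCOME = VC-HIT

  [0] addr=0x1c blk=3 s=1: MISS | VC []
  [1] addr=0x3e blk=7 s=1: MISS | VC [3]
  [2] addr=0x3c blk=7 s=1: L1-HIT | VC [3]
  [3] addr=0x3a blk=7 s=1: L1-HIT | VC [3]
  [4] addr=0x3c blk=7 s=1: L1-HIT | VC [3]
  [5] addr=0x3e blk=7 s=1: L1-HIT | VC [3]
  [6] addr=0x39 blk=7 s=1: L1-HIT | VC [3]
  [7] addr=0x3e blk=7 s=1: L1-HIT | VC [3]
  [8] addr=0x3e blk=7 s=1: L1-HIT | VC [3]
  [9] addr=0x1e blk=3 s=1: VC-HIT | VC [7]
  [10] addr=0x3b blk=7 s=1: VC-HIT | VC [3]
  [11] addr=0x18 blk=3 s=1: VC-HIT | VC [7]
  [12] addr=0x1a blk=3 s=1: L1-HIT | VC [7]
  [13] addr=0x3a blk=7 s=1: VC-HIT | VC [3]
  [14] addr=0x3e blk=7 s=1: L1-HIT | VC [3]
  [15] addr=0x1f blk=3 s=1: VC-HIT | VC [7]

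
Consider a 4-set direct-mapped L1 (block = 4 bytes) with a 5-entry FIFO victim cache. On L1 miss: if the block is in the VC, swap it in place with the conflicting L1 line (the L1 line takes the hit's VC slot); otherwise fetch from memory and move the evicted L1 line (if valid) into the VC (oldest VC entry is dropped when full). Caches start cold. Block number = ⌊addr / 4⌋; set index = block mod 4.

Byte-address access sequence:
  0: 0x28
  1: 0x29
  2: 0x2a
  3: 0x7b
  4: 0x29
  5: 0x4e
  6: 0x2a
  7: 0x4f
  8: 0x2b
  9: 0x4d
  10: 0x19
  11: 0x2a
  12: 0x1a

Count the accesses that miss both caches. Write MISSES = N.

MISSES = 4

  [0] addr=0x28 blk=10 s=2: MISS | VC []
  [1] addr=0x29 blk=10 s=2: L1-HIT | VC []
  [2] addr=0x2a blk=10 s=2: L1-HIT | VC []
  [3] addr=0x7b blk=30 s=2: MISS | VC [10]
  [4] addr=0x29 blk=10 s=2: VC-HIT | VC [30]
  [5] addr=0x4e blk=19 s=3: MISS | VC [30]
  [6] addr=0x2a blk=10 s=2: L1-HIT | VC [30]
  [7] addr=0x4f blk=19 s=3: L1-HIT | VC [30]
  [8] addr=0x2b blk=10 s=2: L1-HIT | VC [30]
  [9] addr=0x4d blk=19 s=3: L1-HIT | VC [30]
  [10] addr=0x19 blk=6 s=2: MISS | VC [30, 10]
  [11] addr=0x2a blk=10 s=2: VC-HIT | VC [30, 6]
  [12] addr=0x1a blk=6 s=2: VC-HIT | VC [30, 10]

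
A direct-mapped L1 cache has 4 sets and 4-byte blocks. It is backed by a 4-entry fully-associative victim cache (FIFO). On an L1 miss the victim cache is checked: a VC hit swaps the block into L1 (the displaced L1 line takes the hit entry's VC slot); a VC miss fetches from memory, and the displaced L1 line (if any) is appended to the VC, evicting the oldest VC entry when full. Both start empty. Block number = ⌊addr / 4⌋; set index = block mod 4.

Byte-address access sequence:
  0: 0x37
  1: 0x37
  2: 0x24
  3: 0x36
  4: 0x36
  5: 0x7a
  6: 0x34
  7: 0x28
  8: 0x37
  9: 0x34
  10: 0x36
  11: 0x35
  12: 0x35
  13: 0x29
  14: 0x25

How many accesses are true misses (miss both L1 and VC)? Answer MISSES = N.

  [0] addr=0x37 blk=13 s=1: MISS | VC []
  [1] addr=0x37 blk=13 s=1: L1-HIT | VC []
  [2] addr=0x24 blk=9 s=1: MISS | VC [13]
  [3] addr=0x36 blk=13 s=1: VC-HIT | VC [9]
  [4] addr=0x36 blk=13 s=1: L1-HIT | VC [9]
  [5] addr=0x7a blk=30 s=2: MISS | VC [9]
  [6] addr=0x34 blk=13 s=1: L1-HIT | VC [9]
  [7] addr=0x28 blk=10 s=2: MISS | VC [9, 30]
  [8] addr=0x37 blk=13 s=1: L1-HIT | VC [9, 30]
  [9] addr=0x34 blk=13 s=1: L1-HIT | VC [9, 30]
  [10] addr=0x36 blk=13 s=1: L1-HIT | VC [9, 30]
  [11] addr=0x35 blk=13 s=1: L1-HIT | VC [9, 30]
  [12] addr=0x35 blk=13 s=1: L1-HIT | VC [9, 30]
  [13] addr=0x29 blk=10 s=2: L1-HIT | VC [9, 30]
  [14] addr=0x25 blk=9 s=1: VC-HIT | VC [13, 30]

MISSES = 4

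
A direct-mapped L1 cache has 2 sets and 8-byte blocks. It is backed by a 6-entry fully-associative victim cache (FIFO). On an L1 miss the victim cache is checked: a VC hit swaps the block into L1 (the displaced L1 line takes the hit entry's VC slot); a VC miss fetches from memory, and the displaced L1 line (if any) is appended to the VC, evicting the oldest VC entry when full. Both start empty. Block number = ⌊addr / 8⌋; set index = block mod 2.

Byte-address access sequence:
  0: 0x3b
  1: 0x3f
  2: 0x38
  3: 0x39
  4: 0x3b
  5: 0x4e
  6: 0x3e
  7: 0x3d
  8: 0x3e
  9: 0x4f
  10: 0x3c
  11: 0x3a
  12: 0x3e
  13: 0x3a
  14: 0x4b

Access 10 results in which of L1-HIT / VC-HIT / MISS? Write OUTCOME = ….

  [0] addr=0x3b blk=7 s=1: MISS | VC []
  [1] addr=0x3f blk=7 s=1: L1-HIT | VC []
  [2] addr=0x38 blk=7 s=1: L1-HIT | VC []
  [3] addr=0x39 blk=7 s=1: L1-HIT | VC []
  [4] addr=0x3b blk=7 s=1: L1-HIT | VC []
  [5] addr=0x4e blk=9 s=1: MISS | VC [7]
  [6] addr=0x3e blk=7 s=1: VC-HIT | VC [9]
  [7] addr=0x3d blk=7 s=1: L1-HIT | VC [9]
  [8] addr=0x3e blk=7 s=1: L1-HIT | VC [9]
  [9] addr=0x4f blk=9 s=1: VC-HIT | VC [7]
  [10] addr=0x3c blk=7 s=1: VC-HIT | VC [9]
  [11] addr=0x3a blk=7 s=1: L1-HIT | VC [9]
  [12] addr=0x3e blk=7 s=1: L1-HIT | VC [9]
  [13] addr=0x3a blk=7 s=1: L1-HIT | VC [9]
  [14] addr=0x4b blk=9 s=1: VC-HIT | VC [7]

OUTCOME = VC-HIT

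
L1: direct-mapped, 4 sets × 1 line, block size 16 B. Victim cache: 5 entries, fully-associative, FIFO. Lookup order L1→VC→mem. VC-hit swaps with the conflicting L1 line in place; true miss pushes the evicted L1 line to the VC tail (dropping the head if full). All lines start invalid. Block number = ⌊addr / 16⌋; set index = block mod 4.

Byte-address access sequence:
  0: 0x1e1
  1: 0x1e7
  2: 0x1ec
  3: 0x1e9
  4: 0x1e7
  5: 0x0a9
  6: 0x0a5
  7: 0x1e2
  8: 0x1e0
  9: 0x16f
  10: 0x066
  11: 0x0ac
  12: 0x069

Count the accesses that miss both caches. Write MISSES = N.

MISSES = 4

  [0] addr=0x1e1 blk=30 s=2: MISS | VC []
  [1] addr=0x1e7 blk=30 s=2: L1-HIT | VC []
  [2] addr=0x1ec blk=30 s=2: L1-HIT | VC []
  [3] addr=0x1e9 blk=30 s=2: L1-HIT | VC []
  [4] addr=0x1e7 blk=30 s=2: L1-HIT | VC []
  [5] addr=0xa9 blk=10 s=2: MISS | VC [30]
  [6] addr=0xa5 blk=10 s=2: L1-HIT | VC [30]
  [7] addr=0x1e2 blk=30 s=2: VC-HIT | VC [10]
  [8] addr=0x1e0 blk=30 s=2: L1-HIT | VC [10]
  [9] addr=0x16f blk=22 s=2: MISS | VC [10, 30]
  [10] addr=0x66 blk=6 s=2: MISS | VC [10, 30, 22]
  [11] addr=0xac blk=10 s=2: VC-HIT | VC [6, 30, 22]
  [12] addr=0x69 blk=6 s=2: VC-HIT | VC [10, 30, 22]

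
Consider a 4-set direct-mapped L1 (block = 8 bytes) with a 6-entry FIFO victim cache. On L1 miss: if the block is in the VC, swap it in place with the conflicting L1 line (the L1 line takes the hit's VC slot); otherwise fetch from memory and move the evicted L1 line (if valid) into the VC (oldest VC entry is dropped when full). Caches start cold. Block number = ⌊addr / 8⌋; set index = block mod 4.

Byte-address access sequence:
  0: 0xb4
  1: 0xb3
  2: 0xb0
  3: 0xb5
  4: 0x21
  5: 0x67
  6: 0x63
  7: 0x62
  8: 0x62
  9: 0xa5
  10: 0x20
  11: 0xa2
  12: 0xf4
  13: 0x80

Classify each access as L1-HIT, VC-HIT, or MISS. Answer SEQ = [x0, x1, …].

0: 0xb4 (blk 22, set 2) → MISS  vc=[]
1: 0xb3 (blk 22, set 2) → L1-HIT  vc=[]
2: 0xb0 (blk 22, set 2) → L1-HIT  vc=[]
3: 0xb5 (blk 22, set 2) → L1-HIT  vc=[]
4: 0x21 (blk 4, set 0) → MISS  vc=[]
5: 0x67 (blk 12, set 0) → MISS  vc=[4]
6: 0x63 (blk 12, set 0) → L1-HIT  vc=[4]
7: 0x62 (blk 12, set 0) → L1-HIT  vc=[4]
8: 0x62 (blk 12, set 0) → L1-HIT  vc=[4]
9: 0xa5 (blk 20, set 0) → MISS  vc=[4, 12]
10: 0x20 (blk 4, set 0) → VC-HIT  vc=[20, 12]
11: 0xa2 (blk 20, set 0) → VC-HIT  vc=[4, 12]
12: 0xf4 (blk 30, set 2) → MISS  vc=[4, 12, 22]
13: 0x80 (blk 16, set 0) → MISS  vc=[4, 12, 22, 20]

SEQ = [MISS, L1-HIT, L1-HIT, L1-HIT, MISS, MISS, L1-HIT, L1-HIT, L1-HIT, MISS, VC-HIT, VC-HIT, MISS, MISS]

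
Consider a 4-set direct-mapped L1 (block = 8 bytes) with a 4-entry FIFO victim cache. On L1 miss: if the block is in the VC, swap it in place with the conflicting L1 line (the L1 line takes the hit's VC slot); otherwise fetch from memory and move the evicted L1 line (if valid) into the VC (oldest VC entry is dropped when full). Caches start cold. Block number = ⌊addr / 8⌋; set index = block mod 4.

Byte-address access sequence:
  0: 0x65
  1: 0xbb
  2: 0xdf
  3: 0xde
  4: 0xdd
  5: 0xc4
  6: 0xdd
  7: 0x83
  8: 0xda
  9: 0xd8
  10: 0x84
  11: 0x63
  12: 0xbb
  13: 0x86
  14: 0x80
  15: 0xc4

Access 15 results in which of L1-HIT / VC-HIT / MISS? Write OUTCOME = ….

OUTCOME = VC-HIT

0: 0x65 (blk 12, set 0) → MISS  vc=[]
1: 0xbb (blk 23, set 3) → MISS  vc=[]
2: 0xdf (blk 27, set 3) → MISS  vc=[23]
3: 0xde (blk 27, set 3) → L1-HIT  vc=[23]
4: 0xdd (blk 27, set 3) → L1-HIT  vc=[23]
5: 0xc4 (blk 24, set 0) → MISS  vc=[23, 12]
6: 0xdd (blk 27, set 3) → L1-HIT  vc=[23, 12]
7: 0x83 (blk 16, set 0) → MISS  vc=[23, 12, 24]
8: 0xda (blk 27, set 3) → L1-HIT  vc=[23, 12, 24]
9: 0xd8 (blk 27, set 3) → L1-HIT  vc=[23, 12, 24]
10: 0x84 (blk 16, set 0) → L1-HIT  vc=[23, 12, 24]
11: 0x63 (blk 12, set 0) → VC-HIT  vc=[23, 16, 24]
12: 0xbb (blk 23, set 3) → VC-HIT  vc=[27, 16, 24]
13: 0x86 (blk 16, set 0) → VC-HIT  vc=[27, 12, 24]
14: 0x80 (blk 16, set 0) → L1-HIT  vc=[27, 12, 24]
15: 0xc4 (blk 24, set 0) → VC-HIT  vc=[27, 12, 16]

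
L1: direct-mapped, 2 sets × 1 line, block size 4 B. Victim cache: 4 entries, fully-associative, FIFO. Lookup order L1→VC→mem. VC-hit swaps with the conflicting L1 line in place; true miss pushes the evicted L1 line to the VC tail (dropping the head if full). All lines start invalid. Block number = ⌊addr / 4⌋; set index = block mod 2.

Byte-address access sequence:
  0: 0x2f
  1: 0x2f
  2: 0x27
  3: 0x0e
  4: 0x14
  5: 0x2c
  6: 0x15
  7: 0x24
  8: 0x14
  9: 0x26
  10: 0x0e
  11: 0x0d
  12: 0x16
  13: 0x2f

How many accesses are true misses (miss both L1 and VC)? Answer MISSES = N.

#0 0x2f→b11/s1 MISS; vc=[]
#1 0x2f→b11/s1 L1-HIT; vc=[]
#2 0x27→b9/s1 MISS; vc=[11]
#3 0xe→b3/s1 MISS; vc=[11,9]
#4 0x14→b5/s1 MISS; vc=[11,9,3]
#5 0x2c→b11/s1 VC-HIT; vc=[5,9,3]
#6 0x15→b5/s1 VC-HIT; vc=[11,9,3]
#7 0x24→b9/s1 VC-HIT; vc=[11,5,3]
#8 0x14→b5/s1 VC-HIT; vc=[11,9,3]
#9 0x26→b9/s1 VC-HIT; vc=[11,5,3]
#10 0xe→b3/s1 VC-HIT; vc=[11,5,9]
#11 0xd→b3/s1 L1-HIT; vc=[11,5,9]
#12 0x16→b5/s1 VC-HIT; vc=[11,3,9]
#13 0x2f→b11/s1 VC-HIT; vc=[5,3,9]

MISSES = 4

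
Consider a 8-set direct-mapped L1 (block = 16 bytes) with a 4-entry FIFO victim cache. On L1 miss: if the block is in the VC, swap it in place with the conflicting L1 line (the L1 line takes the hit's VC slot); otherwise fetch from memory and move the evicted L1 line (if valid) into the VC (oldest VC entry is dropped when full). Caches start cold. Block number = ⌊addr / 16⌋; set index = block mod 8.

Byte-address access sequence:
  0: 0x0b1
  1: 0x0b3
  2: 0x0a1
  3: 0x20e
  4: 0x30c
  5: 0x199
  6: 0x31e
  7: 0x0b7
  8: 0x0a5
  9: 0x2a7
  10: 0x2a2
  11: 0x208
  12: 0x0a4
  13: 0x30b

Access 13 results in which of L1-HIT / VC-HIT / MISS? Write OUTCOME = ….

0: 0xb1 (blk 11, set 3) → MISS  vc=[]
1: 0xb3 (blk 11, set 3) → L1-HIT  vc=[]
2: 0xa1 (blk 10, set 2) → MISS  vc=[]
3: 0x20e (blk 32, set 0) → MISS  vc=[]
4: 0x30c (blk 48, set 0) → MISS  vc=[32]
5: 0x199 (blk 25, set 1) → MISS  vc=[32]
6: 0x31e (blk 49, set 1) → MISS  vc=[32, 25]
7: 0xb7 (blk 11, set 3) → L1-HIT  vc=[32, 25]
8: 0xa5 (blk 10, set 2) → L1-HIT  vc=[32, 25]
9: 0x2a7 (blk 42, set 2) → MISS  vc=[32, 25, 10]
10: 0x2a2 (blk 42, set 2) → L1-HIT  vc=[32, 25, 10]
11: 0x208 (blk 32, set 0) → VC-HIT  vc=[48, 25, 10]
12: 0xa4 (blk 10, set 2) → VC-HIT  vc=[48, 25, 42]
13: 0x30b (blk 48, set 0) → VC-HIT  vc=[32, 25, 42]

OUTCOME = VC-HIT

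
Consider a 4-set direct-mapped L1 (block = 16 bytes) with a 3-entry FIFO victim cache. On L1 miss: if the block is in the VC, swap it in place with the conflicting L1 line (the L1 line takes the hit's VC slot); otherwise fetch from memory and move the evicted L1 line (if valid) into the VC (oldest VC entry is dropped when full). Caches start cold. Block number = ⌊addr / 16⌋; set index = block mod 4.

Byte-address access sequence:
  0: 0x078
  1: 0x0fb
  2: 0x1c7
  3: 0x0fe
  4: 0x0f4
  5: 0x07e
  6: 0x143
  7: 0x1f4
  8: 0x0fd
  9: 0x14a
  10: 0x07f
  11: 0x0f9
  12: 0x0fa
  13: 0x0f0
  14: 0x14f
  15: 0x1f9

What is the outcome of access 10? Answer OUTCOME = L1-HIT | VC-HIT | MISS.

  [0] addr=0x78 blk=7 s=3: MISS | VC []
  [1] addr=0xfb blk=15 s=3: MISS | VC [7]
  [2] addr=0x1c7 blk=28 s=0: MISS | VC [7]
  [3] addr=0xfe blk=15 s=3: L1-HIT | VC [7]
  [4] addr=0xf4 blk=15 s=3: L1-HIT | VC [7]
  [5] addr=0x7e blk=7 s=3: VC-HIT | VC [15]
  [6] addr=0x143 blk=20 s=0: MISS | VC [15, 28]
  [7] addr=0x1f4 blk=31 s=3: MISS | VC [15, 28, 7]
  [8] addr=0xfd blk=15 s=3: VC-HIT | VC [31, 28, 7]
  [9] addr=0x14a blk=20 s=0: L1-HIT | VC [31, 28, 7]
  [10] addr=0x7f blk=7 s=3: VC-HIT | VC [31, 28, 15]
  [11] addr=0xf9 blk=15 s=3: VC-HIT | VC [31, 28, 7]
  [12] addr=0xfa blk=15 s=3: L1-HIT | VC [31, 28, 7]
  [13] addr=0xf0 blk=15 s=3: L1-HIT | VC [31, 28, 7]
  [14] addr=0x14f blk=20 s=0: L1-HIT | VC [31, 28, 7]
  [15] addr=0x1f9 blk=31 s=3: VC-HIT | VC [15, 28, 7]

OUTCOME = VC-HIT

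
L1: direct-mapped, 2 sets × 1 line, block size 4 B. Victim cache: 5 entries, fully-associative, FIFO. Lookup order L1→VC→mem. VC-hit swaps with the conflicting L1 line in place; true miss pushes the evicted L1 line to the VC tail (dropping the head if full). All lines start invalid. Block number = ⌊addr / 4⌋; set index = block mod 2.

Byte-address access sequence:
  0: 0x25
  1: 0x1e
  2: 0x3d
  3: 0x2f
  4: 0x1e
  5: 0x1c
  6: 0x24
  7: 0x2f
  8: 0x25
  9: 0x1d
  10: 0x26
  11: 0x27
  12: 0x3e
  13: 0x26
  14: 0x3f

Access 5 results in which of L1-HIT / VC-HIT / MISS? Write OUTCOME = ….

OUTCOME = L1-HIT

#0 0x25→b9/s1 MISS; vc=[]
#1 0x1e→b7/s1 MISS; vc=[9]
#2 0x3d→b15/s1 MISS; vc=[9,7]
#3 0x2f→b11/s1 MISS; vc=[9,7,15]
#4 0x1e→b7/s1 VC-HIT; vc=[9,11,15]
#5 0x1c→b7/s1 L1-HIT; vc=[9,11,15]
#6 0x24→b9/s1 VC-HIT; vc=[7,11,15]
#7 0x2f→b11/s1 VC-HIT; vc=[7,9,15]
#8 0x25→b9/s1 VC-HIT; vc=[7,11,15]
#9 0x1d→b7/s1 VC-HIT; vc=[9,11,15]
#10 0x26→b9/s1 VC-HIT; vc=[7,11,15]
#11 0x27→b9/s1 L1-HIT; vc=[7,11,15]
#12 0x3e→b15/s1 VC-HIT; vc=[7,11,9]
#13 0x26→b9/s1 VC-HIT; vc=[7,11,15]
#14 0x3f→b15/s1 VC-HIT; vc=[7,11,9]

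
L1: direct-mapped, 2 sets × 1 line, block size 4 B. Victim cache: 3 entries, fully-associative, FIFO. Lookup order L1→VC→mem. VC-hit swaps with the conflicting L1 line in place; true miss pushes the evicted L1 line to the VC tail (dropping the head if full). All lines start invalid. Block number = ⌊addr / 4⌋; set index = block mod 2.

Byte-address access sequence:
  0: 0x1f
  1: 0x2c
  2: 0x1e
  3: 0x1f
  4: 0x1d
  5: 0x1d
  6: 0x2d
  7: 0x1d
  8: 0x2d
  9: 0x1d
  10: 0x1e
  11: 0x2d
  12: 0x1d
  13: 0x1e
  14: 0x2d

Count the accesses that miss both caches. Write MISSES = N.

MISSES = 2

0: 0x1f (blk 7, set 1) → MISS  vc=[]
1: 0x2c (blk 11, set 1) → MISS  vc=[7]
2: 0x1e (blk 7, set 1) → VC-HIT  vc=[11]
3: 0x1f (blk 7, set 1) → L1-HIT  vc=[11]
4: 0x1d (blk 7, set 1) → L1-HIT  vc=[11]
5: 0x1d (blk 7, set 1) → L1-HIT  vc=[11]
6: 0x2d (blk 11, set 1) → VC-HIT  vc=[7]
7: 0x1d (blk 7, set 1) → VC-HIT  vc=[11]
8: 0x2d (blk 11, set 1) → VC-HIT  vc=[7]
9: 0x1d (blk 7, set 1) → VC-HIT  vc=[11]
10: 0x1e (blk 7, set 1) → L1-HIT  vc=[11]
11: 0x2d (blk 11, set 1) → VC-HIT  vc=[7]
12: 0x1d (blk 7, set 1) → VC-HIT  vc=[11]
13: 0x1e (blk 7, set 1) → L1-HIT  vc=[11]
14: 0x2d (blk 11, set 1) → VC-HIT  vc=[7]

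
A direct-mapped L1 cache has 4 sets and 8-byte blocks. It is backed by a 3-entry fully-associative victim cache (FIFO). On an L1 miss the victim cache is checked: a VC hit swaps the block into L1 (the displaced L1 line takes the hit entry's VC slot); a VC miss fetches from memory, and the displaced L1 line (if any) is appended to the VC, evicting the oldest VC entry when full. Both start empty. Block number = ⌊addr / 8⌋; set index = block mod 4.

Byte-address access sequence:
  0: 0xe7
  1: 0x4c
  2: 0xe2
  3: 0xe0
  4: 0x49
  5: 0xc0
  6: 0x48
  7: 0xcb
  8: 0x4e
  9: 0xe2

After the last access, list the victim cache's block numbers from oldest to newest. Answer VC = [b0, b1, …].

VC = [24, 25]

  [0] addr=0xe7 blk=28 s=0: MISS | VC []
  [1] addr=0x4c blk=9 s=1: MISS | VC []
  [2] addr=0xe2 blk=28 s=0: L1-HIT | VC []
  [3] addr=0xe0 blk=28 s=0: L1-HIT | VC []
  [4] addr=0x49 blk=9 s=1: L1-HIT | VC []
  [5] addr=0xc0 blk=24 s=0: MISS | VC [28]
  [6] addr=0x48 blk=9 s=1: L1-HIT | VC [28]
  [7] addr=0xcb blk=25 s=1: MISS | VC [28, 9]
  [8] addr=0x4e blk=9 s=1: VC-HIT | VC [28, 25]
  [9] addr=0xe2 blk=28 s=0: VC-HIT | VC [24, 25]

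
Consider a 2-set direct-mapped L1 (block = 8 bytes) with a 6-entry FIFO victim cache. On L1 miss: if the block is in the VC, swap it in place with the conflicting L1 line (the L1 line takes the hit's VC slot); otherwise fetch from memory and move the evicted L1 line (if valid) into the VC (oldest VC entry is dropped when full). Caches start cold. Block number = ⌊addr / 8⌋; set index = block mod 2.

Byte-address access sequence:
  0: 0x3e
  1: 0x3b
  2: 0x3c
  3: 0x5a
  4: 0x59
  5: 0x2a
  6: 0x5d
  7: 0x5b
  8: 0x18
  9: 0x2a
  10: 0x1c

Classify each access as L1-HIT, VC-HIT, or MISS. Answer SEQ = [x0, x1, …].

#0 0x3e→b7/s1 MISS; vc=[]
#1 0x3b→b7/s1 L1-HIT; vc=[]
#2 0x3c→b7/s1 L1-HIT; vc=[]
#3 0x5a→b11/s1 MISS; vc=[7]
#4 0x59→b11/s1 L1-HIT; vc=[7]
#5 0x2a→b5/s1 MISS; vc=[7,11]
#6 0x5d→b11/s1 VC-HIT; vc=[7,5]
#7 0x5b→b11/s1 L1-HIT; vc=[7,5]
#8 0x18→b3/s1 MISS; vc=[7,5,11]
#9 0x2a→b5/s1 VC-HIT; vc=[7,3,11]
#10 0x1c→b3/s1 VC-HIT; vc=[7,5,11]

SEQ = [MISS, L1-HIT, L1-HIT, MISS, L1-HIT, MISS, VC-HIT, L1-HIT, MISS, VC-HIT, VC-HIT]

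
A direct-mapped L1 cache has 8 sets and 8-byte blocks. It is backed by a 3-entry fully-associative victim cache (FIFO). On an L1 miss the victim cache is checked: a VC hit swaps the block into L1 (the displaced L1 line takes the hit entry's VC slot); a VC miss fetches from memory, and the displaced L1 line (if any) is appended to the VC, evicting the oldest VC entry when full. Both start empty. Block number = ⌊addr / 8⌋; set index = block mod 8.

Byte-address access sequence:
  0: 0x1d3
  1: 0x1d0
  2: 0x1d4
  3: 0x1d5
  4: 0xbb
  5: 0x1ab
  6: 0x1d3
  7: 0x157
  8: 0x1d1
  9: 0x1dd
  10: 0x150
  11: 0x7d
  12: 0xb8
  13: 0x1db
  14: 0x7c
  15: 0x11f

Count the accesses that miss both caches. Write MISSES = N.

#0 0x1d3→b58/s2 MISS; vc=[]
#1 0x1d0→b58/s2 L1-HIT; vc=[]
#2 0x1d4→b58/s2 L1-HIT; vc=[]
#3 0x1d5→b58/s2 L1-HIT; vc=[]
#4 0xbb→b23/s7 MISS; vc=[]
#5 0x1ab→b53/s5 MISS; vc=[]
#6 0x1d3→b58/s2 L1-HIT; vc=[]
#7 0x157→b42/s2 MISS; vc=[58]
#8 0x1d1→b58/s2 VC-HIT; vc=[42]
#9 0x1dd→b59/s3 MISS; vc=[42]
#10 0x150→b42/s2 VC-HIT; vc=[58]
#11 0x7d→b15/s7 MISS; vc=[58,23]
#12 0xb8→b23/s7 VC-HIT; vc=[58,15]
#13 0x1db→b59/s3 L1-HIT; vc=[58,15]
#14 0x7c→b15/s7 VC-HIT; vc=[58,23]
#15 0x11f→b35/s3 MISS; vc=[58,23,59]

MISSES = 7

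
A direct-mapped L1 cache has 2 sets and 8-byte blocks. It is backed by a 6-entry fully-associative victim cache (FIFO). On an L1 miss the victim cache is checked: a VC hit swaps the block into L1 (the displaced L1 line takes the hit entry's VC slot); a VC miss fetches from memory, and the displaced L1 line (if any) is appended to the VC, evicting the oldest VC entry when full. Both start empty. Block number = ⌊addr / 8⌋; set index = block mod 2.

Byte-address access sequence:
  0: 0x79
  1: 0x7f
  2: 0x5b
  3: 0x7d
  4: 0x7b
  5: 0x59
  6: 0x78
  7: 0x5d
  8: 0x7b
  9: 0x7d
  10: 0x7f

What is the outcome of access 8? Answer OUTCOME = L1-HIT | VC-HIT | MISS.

0: 0x79 (blk 15, set 1) → MISS  vc=[]
1: 0x7f (blk 15, set 1) → L1-HIT  vc=[]
2: 0x5b (blk 11, set 1) → MISS  vc=[15]
3: 0x7d (blk 15, set 1) → VC-HIT  vc=[11]
4: 0x7b (blk 15, set 1) → L1-HIT  vc=[11]
5: 0x59 (blk 11, set 1) → VC-HIT  vc=[15]
6: 0x78 (blk 15, set 1) → VC-HIT  vc=[11]
7: 0x5d (blk 11, set 1) → VC-HIT  vc=[15]
8: 0x7b (blk 15, set 1) → VC-HIT  vc=[11]
9: 0x7d (blk 15, set 1) → L1-HIT  vc=[11]
10: 0x7f (blk 15, set 1) → L1-HIT  vc=[11]

OUTCOME = VC-HIT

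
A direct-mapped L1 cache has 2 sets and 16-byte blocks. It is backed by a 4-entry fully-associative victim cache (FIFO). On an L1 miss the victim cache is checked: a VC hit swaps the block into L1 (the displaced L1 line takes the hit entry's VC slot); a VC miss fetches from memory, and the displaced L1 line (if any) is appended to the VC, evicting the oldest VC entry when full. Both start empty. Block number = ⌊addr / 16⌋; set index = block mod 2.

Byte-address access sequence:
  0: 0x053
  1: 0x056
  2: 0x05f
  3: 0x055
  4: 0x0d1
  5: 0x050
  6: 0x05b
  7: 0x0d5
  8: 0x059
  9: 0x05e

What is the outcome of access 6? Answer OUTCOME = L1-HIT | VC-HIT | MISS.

  [0] addr=0x53 blk=5 s=1: MISS | VC []
  [1] addr=0x56 blk=5 s=1: L1-HIT | VC []
  [2] addr=0x5f blk=5 s=1: L1-HIT | VC []
  [3] addr=0x55 blk=5 s=1: L1-HIT | VC []
  [4] addr=0xd1 blk=13 s=1: MISS | VC [5]
  [5] addr=0x50 blk=5 s=1: VC-HIT | VC [13]
  [6] addr=0x5b blk=5 s=1: L1-HIT | VC [13]
  [7] addr=0xd5 blk=13 s=1: VC-HIT | VC [5]
  [8] addr=0x59 blk=5 s=1: VC-HIT | VC [13]
  [9] addr=0x5e blk=5 s=1: L1-HIT | VC [13]

OUTCOME = L1-HIT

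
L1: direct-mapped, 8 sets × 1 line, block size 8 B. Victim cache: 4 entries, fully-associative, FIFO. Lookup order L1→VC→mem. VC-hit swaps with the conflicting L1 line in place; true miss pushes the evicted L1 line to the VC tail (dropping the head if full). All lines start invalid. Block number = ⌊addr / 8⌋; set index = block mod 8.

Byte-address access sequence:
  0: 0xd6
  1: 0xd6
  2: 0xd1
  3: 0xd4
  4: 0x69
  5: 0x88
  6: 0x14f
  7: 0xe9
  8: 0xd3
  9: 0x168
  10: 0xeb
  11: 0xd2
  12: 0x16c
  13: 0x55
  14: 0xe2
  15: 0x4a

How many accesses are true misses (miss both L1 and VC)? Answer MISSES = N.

MISSES = 9

0: 0xd6 (blk 26, set 2) → MISS  vc=[]
1: 0xd6 (blk 26, set 2) → L1-HIT  vc=[]
2: 0xd1 (blk 26, set 2) → L1-HIT  vc=[]
3: 0xd4 (blk 26, set 2) → L1-HIT  vc=[]
4: 0x69 (blk 13, set 5) → MISS  vc=[]
5: 0x88 (blk 17, set 1) → MISS  vc=[]
6: 0x14f (blk 41, set 1) → MISS  vc=[17]
7: 0xe9 (blk 29, set 5) → MISS  vc=[17, 13]
8: 0xd3 (blk 26, set 2) → L1-HIT  vc=[17, 13]
9: 0x168 (blk 45, set 5) → MISS  vc=[17, 13, 29]
10: 0xeb (blk 29, set 5) → VC-HIT  vc=[17, 13, 45]
11: 0xd2 (blk 26, set 2) → L1-HIT  vc=[17, 13, 45]
12: 0x16c (blk 45, set 5) → VC-HIT  vc=[17, 13, 29]
13: 0x55 (blk 10, set 2) → MISS  vc=[17, 13, 29, 26]
14: 0xe2 (blk 28, set 4) → MISS  vc=[17, 13, 29, 26]
15: 0x4a (blk 9, set 1) → MISS  vc=[13, 29, 26, 41]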